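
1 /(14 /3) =3 /14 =0.21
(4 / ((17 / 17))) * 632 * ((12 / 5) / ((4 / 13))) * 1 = 98592 / 5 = 19718.40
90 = 90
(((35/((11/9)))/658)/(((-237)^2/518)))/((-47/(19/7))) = -0.00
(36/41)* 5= 180/41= 4.39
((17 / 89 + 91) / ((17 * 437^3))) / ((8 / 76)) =4058 / 6645530231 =0.00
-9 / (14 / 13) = -117 / 14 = -8.36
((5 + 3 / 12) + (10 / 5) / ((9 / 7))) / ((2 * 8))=245 / 576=0.43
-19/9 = -2.11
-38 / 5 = -7.60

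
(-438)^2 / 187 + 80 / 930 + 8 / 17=17851172 / 17391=1026.46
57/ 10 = 5.70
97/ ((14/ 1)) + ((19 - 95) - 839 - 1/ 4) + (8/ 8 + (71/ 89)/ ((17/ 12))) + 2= -38329181/ 42364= -904.76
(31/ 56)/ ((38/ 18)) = 279/ 1064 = 0.26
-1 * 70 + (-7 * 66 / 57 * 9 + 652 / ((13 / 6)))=157.98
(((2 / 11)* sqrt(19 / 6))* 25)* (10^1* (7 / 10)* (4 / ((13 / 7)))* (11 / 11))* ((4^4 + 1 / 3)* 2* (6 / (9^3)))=15072400* sqrt(114) / 312741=514.58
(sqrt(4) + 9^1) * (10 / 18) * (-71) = -3905 / 9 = -433.89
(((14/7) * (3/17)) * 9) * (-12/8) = -81/17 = -4.76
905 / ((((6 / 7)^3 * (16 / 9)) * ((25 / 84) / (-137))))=-372109.98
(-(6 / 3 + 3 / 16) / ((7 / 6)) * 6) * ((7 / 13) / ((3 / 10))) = -525 / 26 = -20.19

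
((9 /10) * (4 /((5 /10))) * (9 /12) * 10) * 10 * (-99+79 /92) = -1218915 /23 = -52996.30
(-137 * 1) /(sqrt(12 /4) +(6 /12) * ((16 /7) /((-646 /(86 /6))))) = -80.27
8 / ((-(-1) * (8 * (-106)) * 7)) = -1 / 742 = -0.00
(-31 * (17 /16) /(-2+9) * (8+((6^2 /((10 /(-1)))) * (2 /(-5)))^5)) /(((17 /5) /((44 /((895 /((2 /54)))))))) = -0.04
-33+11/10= -319/10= -31.90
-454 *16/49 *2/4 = -3632/49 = -74.12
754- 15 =739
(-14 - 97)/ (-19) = 111/ 19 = 5.84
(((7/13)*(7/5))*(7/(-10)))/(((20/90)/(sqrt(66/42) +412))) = -317961/325-441*sqrt(77)/1300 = -981.32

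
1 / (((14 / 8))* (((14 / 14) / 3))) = 1.71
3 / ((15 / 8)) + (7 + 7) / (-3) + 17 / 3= 13 / 5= 2.60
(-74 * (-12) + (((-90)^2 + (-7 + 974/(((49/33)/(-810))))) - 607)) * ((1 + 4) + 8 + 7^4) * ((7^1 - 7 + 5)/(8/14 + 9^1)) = -659467071.60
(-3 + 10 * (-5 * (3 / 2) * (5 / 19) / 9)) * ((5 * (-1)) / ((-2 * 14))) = -370 / 399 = -0.93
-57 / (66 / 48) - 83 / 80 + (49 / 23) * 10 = -428839 / 20240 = -21.19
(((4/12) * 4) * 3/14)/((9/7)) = 2/9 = 0.22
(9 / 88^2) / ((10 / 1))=9 / 77440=0.00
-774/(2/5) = -1935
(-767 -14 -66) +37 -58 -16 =-884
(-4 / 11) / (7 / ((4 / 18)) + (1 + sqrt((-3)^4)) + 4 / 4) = -8 / 935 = -0.01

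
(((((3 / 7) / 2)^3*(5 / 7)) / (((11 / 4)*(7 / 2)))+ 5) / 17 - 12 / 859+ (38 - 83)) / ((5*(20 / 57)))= -6881763878511 / 269975883100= -25.49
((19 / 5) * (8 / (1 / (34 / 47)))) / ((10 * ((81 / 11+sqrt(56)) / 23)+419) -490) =-22427616112 / 68983735115 -57530176 * sqrt(14) / 13796747023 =-0.34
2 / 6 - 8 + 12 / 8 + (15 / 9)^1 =-9 / 2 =-4.50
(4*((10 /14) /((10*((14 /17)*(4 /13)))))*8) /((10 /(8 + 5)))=11.73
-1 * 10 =-10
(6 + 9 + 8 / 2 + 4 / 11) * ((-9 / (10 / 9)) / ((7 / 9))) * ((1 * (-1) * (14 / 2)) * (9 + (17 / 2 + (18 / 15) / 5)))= 137730699 / 5500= 25041.95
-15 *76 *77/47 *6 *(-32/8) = 2106720/47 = 44823.83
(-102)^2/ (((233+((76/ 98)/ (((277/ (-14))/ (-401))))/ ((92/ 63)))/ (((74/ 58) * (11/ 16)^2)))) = 74188237167/ 2882393984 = 25.74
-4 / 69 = -0.06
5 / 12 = 0.42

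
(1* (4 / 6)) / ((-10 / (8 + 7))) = -1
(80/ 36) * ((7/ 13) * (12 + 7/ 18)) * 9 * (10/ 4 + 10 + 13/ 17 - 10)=288785/ 663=435.57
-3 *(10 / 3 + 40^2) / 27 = -4810 / 27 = -178.15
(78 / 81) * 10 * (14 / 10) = 364 / 27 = 13.48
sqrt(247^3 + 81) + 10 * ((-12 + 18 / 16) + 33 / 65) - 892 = -51775 / 52 + 2 * sqrt(3767326) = 2886.25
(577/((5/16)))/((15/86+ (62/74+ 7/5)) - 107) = -29376224/1663991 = -17.65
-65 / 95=-13 / 19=-0.68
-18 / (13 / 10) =-180 / 13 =-13.85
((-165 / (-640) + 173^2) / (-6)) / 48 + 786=25144159 / 36864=682.08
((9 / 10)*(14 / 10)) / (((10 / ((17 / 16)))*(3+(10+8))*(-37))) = -51 / 296000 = -0.00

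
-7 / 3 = -2.33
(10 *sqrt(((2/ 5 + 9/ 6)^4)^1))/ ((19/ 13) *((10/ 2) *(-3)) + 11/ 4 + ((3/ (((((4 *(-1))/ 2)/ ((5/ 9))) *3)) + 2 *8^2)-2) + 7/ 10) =84474/ 250963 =0.34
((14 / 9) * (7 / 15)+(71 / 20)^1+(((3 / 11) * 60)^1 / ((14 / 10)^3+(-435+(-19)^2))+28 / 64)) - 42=-2646523201 / 70543440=-37.52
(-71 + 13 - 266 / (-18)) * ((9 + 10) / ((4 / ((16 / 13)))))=-29564 / 117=-252.68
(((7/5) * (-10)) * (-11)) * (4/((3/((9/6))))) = 308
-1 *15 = -15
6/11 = 0.55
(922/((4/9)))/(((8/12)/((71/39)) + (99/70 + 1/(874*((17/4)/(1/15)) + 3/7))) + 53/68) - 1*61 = 252862887582209/337429806841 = 749.38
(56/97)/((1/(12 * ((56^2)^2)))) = 6608781312/97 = 68131766.10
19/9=2.11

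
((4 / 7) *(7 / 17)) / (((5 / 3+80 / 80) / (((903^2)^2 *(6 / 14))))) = 854860933647 / 34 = 25142968636.68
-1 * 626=-626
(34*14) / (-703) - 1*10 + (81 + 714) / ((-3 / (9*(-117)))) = 196161129 / 703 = 279034.32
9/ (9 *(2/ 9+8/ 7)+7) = 7/ 15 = 0.47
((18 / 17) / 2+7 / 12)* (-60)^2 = 68100 / 17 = 4005.88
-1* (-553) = 553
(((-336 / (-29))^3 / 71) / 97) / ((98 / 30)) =11612160 / 167967043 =0.07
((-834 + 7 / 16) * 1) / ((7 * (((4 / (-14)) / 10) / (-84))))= -350096.25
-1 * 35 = -35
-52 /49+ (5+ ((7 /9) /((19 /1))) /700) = 3300349 /837900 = 3.94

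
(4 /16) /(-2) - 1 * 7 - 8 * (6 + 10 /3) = -1963 /24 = -81.79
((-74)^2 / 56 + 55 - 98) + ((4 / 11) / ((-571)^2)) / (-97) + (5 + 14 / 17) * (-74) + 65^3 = 22706928866729123 / 82796807786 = 274248.84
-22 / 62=-11 / 31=-0.35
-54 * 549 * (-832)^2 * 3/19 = -61565018112/19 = -3240264111.16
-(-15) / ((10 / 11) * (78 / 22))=121 / 26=4.65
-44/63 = -0.70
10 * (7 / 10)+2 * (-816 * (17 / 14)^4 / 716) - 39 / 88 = 60561359 / 37820552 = 1.60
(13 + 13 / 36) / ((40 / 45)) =481 / 32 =15.03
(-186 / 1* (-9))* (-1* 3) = -5022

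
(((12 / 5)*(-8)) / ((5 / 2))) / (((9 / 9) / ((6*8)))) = -9216 / 25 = -368.64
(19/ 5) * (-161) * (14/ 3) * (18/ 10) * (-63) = 323764.56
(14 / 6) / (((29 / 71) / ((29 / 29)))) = 497 / 87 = 5.71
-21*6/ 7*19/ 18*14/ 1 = -266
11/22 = 1/2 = 0.50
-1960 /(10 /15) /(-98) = 30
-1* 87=-87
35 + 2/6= 106/3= 35.33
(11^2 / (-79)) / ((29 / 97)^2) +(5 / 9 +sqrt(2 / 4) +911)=sqrt(2) / 2 +534819155 / 597951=895.13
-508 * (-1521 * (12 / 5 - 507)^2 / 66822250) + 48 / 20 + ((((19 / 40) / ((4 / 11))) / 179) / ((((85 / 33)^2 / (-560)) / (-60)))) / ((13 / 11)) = 1672747337945128308 / 561727044896875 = 2977.87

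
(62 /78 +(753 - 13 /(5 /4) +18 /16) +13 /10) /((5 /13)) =1163479 /600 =1939.13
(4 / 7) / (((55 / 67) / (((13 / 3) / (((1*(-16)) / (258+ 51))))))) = -89713 / 1540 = -58.26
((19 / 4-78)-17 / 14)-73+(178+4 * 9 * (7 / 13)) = 49.92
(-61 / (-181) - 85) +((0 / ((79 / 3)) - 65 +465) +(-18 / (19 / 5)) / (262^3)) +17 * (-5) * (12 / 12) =7123112294811 / 30924739796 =230.34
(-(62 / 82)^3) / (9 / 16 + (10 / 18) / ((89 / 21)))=-127267152 / 204212923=-0.62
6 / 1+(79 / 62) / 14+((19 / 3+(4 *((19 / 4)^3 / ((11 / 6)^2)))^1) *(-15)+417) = -83237831 / 52514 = -1585.06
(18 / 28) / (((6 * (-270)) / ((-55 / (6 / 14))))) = 0.05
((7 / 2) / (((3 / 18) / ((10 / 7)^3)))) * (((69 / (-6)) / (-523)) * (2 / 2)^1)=34500 / 25627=1.35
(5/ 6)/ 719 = 5/ 4314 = 0.00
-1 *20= -20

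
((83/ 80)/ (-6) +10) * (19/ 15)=89623/ 7200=12.45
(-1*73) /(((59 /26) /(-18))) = 579.05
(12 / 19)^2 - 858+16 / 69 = -21356210 / 24909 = -857.37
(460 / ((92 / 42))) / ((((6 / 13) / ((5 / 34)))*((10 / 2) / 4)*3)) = 910 / 51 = 17.84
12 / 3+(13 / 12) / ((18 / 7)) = 955 / 216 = 4.42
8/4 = 2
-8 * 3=-24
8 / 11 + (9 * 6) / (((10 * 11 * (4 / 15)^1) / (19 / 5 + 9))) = 1336 / 55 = 24.29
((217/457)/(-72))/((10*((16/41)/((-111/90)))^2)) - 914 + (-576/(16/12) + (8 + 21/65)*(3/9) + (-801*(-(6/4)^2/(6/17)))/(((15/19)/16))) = 100668999182559731/985540608000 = 102145.97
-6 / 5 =-1.20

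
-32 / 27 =-1.19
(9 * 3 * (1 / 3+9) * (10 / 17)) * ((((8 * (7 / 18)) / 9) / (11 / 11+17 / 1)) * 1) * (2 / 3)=7840 / 4131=1.90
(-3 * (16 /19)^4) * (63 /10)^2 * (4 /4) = -195084288 /3258025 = -59.88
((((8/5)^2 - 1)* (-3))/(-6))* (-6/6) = -39/50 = -0.78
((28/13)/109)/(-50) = -14/35425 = -0.00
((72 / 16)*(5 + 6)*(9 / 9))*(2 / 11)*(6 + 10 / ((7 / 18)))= 1998 / 7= 285.43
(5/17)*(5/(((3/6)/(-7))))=-350/17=-20.59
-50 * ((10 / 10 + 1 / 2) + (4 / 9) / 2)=-775 / 9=-86.11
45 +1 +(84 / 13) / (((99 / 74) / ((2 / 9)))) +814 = 861.07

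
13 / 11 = 1.18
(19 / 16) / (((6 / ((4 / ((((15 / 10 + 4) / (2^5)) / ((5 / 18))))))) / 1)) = 380 / 297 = 1.28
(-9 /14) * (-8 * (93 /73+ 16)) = 45396 /511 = 88.84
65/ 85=13/ 17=0.76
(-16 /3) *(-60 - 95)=2480 /3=826.67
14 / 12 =7 / 6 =1.17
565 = 565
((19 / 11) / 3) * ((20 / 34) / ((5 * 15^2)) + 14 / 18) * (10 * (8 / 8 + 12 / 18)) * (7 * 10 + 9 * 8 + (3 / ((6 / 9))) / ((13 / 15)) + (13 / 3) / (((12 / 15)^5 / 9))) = 15419069449 / 7755264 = 1988.21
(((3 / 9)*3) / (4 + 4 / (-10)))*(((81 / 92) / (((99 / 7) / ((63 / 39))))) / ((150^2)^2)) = 49 / 888030000000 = 0.00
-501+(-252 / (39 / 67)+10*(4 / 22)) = -133291 / 143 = -932.10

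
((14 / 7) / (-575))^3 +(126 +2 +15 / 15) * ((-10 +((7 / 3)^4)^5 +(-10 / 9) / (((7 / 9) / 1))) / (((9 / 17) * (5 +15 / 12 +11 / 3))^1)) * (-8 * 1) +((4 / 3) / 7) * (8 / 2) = -146110218864957156695982235192 / 32480649758459109375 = -4498377340.09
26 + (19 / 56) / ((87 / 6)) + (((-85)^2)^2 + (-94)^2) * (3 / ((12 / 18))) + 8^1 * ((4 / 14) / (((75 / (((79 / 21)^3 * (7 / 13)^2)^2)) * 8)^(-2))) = 11273088671222346776226359905591625 / 47982306957719412545730092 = 234942615.02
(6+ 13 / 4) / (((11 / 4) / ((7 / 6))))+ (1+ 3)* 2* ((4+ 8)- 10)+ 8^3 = 35107 / 66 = 531.92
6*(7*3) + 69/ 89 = 11283/ 89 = 126.78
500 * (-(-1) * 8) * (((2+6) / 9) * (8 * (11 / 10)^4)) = 1874048 / 45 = 41645.51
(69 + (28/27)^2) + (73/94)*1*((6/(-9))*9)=2241344/34263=65.42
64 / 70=32 / 35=0.91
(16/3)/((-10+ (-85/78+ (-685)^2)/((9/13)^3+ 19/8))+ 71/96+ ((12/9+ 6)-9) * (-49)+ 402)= 4871680/158777267021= 0.00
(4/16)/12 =1/48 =0.02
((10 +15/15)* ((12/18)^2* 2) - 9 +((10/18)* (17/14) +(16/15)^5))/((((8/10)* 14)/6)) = 30120689/19845000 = 1.52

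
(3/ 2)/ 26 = 3/ 52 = 0.06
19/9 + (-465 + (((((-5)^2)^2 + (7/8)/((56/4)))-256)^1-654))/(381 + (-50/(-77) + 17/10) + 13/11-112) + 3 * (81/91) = 2.03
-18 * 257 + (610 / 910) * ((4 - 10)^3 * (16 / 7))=-3157578 / 637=-4956.95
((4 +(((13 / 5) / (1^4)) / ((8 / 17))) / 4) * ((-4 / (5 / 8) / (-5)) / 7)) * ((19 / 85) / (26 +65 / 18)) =1026 / 138125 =0.01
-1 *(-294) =294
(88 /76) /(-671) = -2 /1159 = -0.00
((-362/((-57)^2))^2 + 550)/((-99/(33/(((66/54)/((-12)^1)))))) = 23223726376/12901779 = 1800.04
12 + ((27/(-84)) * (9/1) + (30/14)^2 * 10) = 10785/196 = 55.03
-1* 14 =-14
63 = 63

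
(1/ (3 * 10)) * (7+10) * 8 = 68/ 15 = 4.53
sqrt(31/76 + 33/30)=sqrt(54435)/190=1.23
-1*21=-21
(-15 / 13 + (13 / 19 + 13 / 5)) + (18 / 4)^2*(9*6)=2706207 / 2470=1095.63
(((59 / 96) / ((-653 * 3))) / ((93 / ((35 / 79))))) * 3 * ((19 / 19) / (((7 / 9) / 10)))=-1475 / 25587152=-0.00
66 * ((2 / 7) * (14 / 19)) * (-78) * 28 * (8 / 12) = -384384 / 19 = -20230.74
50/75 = 2/3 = 0.67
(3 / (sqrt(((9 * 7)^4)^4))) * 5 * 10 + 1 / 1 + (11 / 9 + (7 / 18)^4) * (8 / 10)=660450162542195 / 330874373690028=2.00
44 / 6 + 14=64 / 3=21.33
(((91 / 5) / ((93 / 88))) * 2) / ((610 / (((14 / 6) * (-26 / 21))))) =-208208 / 1276425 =-0.16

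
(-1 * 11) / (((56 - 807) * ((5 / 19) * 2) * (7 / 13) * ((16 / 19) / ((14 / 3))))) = 51623 / 180240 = 0.29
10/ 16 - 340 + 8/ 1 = -2651/ 8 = -331.38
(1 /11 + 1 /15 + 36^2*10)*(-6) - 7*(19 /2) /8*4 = -17114723 /220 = -77794.20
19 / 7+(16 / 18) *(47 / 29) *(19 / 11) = 5.20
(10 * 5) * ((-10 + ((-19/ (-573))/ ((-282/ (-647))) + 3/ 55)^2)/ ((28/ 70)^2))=-19712023615171775/ 6318628565832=-3119.67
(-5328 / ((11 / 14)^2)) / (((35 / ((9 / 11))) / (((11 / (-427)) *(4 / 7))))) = 767232 / 258335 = 2.97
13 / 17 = 0.76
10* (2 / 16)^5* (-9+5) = -5 / 4096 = -0.00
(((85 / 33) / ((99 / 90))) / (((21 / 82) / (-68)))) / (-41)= 115600 / 7623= 15.16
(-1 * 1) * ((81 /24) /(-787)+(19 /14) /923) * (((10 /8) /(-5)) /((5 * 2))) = -22927 /325427648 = -0.00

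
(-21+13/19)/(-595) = 386/11305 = 0.03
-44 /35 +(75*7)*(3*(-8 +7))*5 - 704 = -300309 /35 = -8580.26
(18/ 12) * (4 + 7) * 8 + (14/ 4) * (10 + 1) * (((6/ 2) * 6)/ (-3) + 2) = -22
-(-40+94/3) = 8.67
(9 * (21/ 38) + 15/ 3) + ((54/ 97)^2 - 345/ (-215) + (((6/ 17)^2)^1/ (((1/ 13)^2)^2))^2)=16253531924293093711/ 1284077411426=12657750.83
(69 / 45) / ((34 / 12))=46 / 85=0.54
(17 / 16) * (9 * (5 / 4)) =765 / 64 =11.95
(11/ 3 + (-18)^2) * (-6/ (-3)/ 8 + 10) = 40303/ 12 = 3358.58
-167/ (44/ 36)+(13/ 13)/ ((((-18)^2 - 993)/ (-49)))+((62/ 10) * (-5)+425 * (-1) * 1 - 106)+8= -5081854/ 7359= -690.56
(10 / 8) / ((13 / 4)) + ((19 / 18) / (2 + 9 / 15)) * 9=105 / 26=4.04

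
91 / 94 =0.97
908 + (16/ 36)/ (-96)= 196127/ 216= 908.00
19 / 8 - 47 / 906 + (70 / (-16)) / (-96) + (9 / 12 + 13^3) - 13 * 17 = 229514437 / 115968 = 1979.12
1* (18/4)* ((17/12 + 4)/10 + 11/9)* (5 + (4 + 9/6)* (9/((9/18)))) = 1651/2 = 825.50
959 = 959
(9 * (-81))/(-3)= 243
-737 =-737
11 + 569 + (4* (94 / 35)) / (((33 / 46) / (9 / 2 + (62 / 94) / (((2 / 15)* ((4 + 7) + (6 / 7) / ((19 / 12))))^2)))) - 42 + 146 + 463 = 8843286059 / 7257173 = 1218.56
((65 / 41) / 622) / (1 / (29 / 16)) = 1885 / 408032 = 0.00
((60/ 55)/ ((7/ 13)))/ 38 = 0.05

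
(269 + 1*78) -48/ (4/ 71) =-505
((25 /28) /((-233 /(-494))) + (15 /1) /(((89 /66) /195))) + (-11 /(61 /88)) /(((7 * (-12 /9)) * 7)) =269159104349 /123965786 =2171.24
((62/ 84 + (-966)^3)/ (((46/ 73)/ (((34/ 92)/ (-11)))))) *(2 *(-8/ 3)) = -93968532908882/ 366597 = -256326519.06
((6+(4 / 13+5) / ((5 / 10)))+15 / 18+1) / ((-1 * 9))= -1439 / 702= -2.05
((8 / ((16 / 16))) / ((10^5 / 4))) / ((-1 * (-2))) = 1 / 6250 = 0.00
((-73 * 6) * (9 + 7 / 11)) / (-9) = 15476 / 33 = 468.97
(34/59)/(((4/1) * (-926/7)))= -119/109268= -0.00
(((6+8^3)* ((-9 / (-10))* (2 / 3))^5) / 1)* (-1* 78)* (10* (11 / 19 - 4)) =255272472 / 2375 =107483.15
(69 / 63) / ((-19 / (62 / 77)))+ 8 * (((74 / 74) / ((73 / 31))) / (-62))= -0.10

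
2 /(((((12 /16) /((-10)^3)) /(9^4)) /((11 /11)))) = -17496000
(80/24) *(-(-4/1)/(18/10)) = 200/27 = 7.41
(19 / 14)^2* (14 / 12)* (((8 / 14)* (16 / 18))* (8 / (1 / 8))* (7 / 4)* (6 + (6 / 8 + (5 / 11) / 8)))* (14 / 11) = 3459824 / 3267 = 1059.02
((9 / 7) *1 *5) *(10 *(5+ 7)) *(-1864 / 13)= -10065600 / 91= -110610.99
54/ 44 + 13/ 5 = 3.83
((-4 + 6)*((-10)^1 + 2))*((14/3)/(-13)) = 5.74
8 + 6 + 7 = 21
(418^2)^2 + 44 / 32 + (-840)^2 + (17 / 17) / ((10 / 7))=1221167271123 / 40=30529181778.08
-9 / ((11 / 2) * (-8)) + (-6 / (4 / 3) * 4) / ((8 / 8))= -783 / 44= -17.80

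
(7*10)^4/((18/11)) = 132055000/9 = 14672777.78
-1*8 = -8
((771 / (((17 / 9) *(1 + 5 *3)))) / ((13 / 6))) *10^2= 520425 / 442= 1177.43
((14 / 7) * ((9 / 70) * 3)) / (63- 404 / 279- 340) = -0.00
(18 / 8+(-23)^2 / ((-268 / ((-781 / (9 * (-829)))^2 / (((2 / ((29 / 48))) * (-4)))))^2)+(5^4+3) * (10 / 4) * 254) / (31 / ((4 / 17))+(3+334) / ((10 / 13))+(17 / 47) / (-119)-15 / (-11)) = 236817942499838467051768621961604935 / 339214993345642102522462112514048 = 698.14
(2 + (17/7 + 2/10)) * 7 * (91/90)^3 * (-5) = -753571/4500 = -167.46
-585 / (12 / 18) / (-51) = 585 / 34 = 17.21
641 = 641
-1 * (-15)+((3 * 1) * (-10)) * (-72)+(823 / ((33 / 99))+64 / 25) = 116164 / 25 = 4646.56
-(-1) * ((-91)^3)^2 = 567869252041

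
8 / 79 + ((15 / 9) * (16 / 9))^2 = 511432 / 57591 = 8.88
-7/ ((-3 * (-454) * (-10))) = 7/ 13620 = 0.00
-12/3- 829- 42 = -875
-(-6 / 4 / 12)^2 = -1 / 64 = -0.02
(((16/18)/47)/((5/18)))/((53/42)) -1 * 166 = -2066858/12455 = -165.95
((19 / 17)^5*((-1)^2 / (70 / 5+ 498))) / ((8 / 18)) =22284891 / 2907867136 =0.01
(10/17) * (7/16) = 35/136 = 0.26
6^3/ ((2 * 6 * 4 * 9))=1/ 2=0.50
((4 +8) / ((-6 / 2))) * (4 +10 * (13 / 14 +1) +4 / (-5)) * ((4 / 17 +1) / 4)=-2361 / 85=-27.78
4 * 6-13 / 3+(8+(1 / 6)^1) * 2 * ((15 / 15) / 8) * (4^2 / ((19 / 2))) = 439 / 19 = 23.11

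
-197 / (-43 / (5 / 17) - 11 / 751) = 739735 / 549036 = 1.35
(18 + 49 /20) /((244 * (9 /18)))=409 /2440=0.17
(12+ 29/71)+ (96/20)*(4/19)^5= 10908960991/879015145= 12.41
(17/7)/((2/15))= 255/14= 18.21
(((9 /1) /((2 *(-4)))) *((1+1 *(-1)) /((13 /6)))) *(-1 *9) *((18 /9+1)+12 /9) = 0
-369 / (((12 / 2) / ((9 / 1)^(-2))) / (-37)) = 1517 / 54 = 28.09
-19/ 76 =-1/ 4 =-0.25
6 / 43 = 0.14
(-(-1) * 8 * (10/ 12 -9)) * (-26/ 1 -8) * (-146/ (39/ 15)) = -4864720/ 39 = -124736.41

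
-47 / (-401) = 47 / 401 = 0.12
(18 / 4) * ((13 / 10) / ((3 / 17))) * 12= 1989 / 5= 397.80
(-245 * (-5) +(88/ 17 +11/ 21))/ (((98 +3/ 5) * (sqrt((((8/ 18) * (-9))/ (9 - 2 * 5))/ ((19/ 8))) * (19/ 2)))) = 549200 * sqrt(38)/ 3344019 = 1.01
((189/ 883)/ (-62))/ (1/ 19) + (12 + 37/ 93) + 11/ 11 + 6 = 3175091/ 164238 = 19.33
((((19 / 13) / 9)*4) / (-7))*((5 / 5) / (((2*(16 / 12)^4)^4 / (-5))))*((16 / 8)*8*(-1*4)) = -454382055 / 24427626496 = -0.02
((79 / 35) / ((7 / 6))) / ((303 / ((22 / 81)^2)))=76472 / 162351945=0.00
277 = 277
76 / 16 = 19 / 4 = 4.75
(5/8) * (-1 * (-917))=4585/8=573.12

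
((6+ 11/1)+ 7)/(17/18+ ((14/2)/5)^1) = 2160/211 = 10.24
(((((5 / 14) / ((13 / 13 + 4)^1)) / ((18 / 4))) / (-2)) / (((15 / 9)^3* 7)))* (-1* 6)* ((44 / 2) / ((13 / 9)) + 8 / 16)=3681 / 159250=0.02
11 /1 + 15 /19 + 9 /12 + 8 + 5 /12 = 2389 /114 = 20.96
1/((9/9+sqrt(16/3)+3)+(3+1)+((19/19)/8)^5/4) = 412317253632/3023663267843-68719476736 * sqrt(3)/3023663267843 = 0.10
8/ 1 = 8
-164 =-164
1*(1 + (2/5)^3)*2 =266/125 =2.13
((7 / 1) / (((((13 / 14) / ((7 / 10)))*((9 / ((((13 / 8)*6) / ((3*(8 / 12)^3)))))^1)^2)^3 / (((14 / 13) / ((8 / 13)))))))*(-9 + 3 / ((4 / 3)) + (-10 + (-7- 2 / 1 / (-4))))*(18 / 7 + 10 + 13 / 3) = -2903112781864659 / 429496729600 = -6759.34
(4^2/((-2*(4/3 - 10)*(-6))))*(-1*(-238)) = -476/13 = -36.62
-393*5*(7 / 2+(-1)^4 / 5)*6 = -43623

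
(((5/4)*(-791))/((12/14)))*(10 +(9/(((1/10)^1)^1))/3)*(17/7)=-336175/3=-112058.33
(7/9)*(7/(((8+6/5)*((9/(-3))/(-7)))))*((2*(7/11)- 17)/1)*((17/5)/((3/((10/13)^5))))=-50438150000/7608907449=-6.63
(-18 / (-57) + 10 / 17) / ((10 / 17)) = 146 / 95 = 1.54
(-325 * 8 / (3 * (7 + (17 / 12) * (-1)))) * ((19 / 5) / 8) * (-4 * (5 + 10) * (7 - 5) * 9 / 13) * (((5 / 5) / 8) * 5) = 256500 / 67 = 3828.36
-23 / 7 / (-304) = 0.01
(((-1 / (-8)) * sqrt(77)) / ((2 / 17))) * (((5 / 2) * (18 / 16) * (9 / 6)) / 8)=2295 * sqrt(77) / 4096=4.92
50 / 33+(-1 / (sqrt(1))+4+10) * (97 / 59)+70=180853 / 1947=92.89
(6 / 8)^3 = 27 / 64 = 0.42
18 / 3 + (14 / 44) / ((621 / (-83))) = 81391 / 13662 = 5.96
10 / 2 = 5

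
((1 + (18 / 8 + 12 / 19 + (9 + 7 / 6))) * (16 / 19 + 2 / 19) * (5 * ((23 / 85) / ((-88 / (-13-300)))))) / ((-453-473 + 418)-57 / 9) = -0.12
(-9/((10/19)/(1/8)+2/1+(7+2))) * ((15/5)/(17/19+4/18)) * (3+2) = -438615/55199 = -7.95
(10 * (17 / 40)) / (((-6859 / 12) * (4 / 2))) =-51 / 13718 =-0.00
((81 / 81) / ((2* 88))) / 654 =1 / 115104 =0.00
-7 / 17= -0.41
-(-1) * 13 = 13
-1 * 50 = -50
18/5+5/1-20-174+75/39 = -11926/65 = -183.48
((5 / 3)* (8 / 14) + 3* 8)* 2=1048 / 21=49.90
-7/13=-0.54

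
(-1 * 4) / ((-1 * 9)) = 4 / 9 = 0.44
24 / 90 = 4 / 15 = 0.27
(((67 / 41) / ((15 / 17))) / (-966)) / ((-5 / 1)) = 1139 / 2970450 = 0.00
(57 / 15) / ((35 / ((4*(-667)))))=-289.67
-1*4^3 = -64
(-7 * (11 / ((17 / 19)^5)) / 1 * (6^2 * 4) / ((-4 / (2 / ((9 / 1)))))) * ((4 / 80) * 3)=1143957738 / 7099285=161.14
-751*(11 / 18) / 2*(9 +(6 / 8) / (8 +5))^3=-95907558219 / 562432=-170522.94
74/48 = 37/24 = 1.54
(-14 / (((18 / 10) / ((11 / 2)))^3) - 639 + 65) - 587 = -4550101 / 2916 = -1560.39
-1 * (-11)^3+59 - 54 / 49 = 68056 / 49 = 1388.90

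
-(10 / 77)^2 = -100 / 5929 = -0.02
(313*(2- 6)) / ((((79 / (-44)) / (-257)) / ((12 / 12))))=-179210.33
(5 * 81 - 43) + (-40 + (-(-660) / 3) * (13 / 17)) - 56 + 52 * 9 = 15338 / 17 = 902.24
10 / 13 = 0.77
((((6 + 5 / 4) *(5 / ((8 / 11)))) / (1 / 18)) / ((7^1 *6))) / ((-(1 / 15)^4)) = -242240625 / 224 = -1081431.36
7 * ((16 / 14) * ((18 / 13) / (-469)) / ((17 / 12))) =-1728 / 103649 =-0.02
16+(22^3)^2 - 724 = 113379196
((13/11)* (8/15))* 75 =520/11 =47.27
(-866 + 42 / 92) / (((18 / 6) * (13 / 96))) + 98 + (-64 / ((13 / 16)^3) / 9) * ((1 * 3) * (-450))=801689078 / 50531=15865.29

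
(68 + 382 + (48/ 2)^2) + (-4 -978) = 44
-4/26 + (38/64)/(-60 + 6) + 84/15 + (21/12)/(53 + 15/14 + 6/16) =1872351733/342463680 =5.47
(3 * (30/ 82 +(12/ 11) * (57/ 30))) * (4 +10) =230958/ 2255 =102.42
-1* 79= -79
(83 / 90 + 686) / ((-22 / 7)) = -432761 / 1980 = -218.57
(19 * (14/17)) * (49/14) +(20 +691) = 13018/17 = 765.76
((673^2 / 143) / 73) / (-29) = -452929 / 302731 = -1.50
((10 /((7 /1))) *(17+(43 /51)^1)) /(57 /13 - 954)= -3380 /125919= -0.03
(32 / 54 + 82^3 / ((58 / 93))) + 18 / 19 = 13152630866 / 14877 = 884091.61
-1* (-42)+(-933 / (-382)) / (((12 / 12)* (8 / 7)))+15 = 59.14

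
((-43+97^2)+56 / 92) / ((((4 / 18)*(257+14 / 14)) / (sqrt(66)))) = 1327.23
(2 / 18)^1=1 / 9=0.11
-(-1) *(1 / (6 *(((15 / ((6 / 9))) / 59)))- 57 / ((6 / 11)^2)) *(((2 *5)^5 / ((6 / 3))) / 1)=-258047500 / 27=-9557314.81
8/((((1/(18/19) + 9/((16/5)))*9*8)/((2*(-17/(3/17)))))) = -5.53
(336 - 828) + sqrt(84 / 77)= -492 + 2 * sqrt(33) / 11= -490.96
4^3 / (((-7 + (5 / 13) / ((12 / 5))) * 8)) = -1248 / 1067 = -1.17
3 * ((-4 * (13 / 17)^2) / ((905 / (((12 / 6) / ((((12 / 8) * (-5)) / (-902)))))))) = -2439008 / 1307725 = -1.87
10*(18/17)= 10.59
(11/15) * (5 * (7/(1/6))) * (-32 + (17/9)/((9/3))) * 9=-130438/3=-43479.33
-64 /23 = -2.78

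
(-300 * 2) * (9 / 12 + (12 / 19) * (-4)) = 20250 / 19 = 1065.79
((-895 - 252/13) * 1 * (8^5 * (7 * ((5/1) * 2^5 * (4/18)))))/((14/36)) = -249288458240/13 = -19176035249.23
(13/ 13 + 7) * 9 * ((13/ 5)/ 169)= 72/ 65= 1.11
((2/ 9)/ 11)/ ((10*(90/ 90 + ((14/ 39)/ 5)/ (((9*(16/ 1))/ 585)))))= 8/ 5115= 0.00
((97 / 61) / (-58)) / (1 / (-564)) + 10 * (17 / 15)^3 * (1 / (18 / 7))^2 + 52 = 13475911453 / 193440150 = 69.66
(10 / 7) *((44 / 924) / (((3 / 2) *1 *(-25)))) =-4 / 2205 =-0.00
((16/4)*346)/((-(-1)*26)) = 692/13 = 53.23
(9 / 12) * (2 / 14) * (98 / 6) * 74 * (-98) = -12691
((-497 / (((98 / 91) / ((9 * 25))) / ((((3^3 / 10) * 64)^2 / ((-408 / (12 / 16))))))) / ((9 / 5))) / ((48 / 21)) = 23550345 / 17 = 1385314.41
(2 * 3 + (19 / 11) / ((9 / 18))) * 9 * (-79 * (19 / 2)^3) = -63397737 / 11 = -5763430.64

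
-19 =-19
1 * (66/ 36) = 11/ 6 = 1.83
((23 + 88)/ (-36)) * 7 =-259/ 12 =-21.58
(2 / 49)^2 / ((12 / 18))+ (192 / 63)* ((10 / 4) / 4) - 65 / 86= 713273 / 619458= 1.15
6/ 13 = 0.46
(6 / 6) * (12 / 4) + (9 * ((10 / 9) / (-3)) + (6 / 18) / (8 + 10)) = -17 / 54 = -0.31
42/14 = 3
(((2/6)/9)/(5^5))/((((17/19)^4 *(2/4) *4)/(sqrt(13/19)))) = 6859 *sqrt(247)/14094168750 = 0.00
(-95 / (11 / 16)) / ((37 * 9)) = -1520 / 3663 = -0.41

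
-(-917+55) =862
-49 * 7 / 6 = -343 / 6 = -57.17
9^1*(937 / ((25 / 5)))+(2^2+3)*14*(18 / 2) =12843 / 5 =2568.60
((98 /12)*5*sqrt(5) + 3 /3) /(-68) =-245*sqrt(5) /408-1 /68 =-1.36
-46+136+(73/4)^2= 6769/16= 423.06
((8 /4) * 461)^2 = 850084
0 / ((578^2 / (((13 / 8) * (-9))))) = 0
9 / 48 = 3 / 16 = 0.19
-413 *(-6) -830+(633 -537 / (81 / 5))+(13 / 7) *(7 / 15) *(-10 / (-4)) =121501 / 54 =2250.02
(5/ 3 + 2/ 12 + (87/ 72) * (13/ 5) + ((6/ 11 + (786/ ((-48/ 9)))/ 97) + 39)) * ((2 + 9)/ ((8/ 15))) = 688233/ 776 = 886.90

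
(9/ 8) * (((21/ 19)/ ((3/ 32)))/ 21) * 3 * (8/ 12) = 24/ 19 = 1.26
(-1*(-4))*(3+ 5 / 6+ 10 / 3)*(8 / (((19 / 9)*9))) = 688 / 57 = 12.07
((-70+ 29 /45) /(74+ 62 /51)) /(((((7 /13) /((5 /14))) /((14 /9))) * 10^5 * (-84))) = 689741 /6090033600000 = 0.00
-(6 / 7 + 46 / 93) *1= -880 / 651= -1.35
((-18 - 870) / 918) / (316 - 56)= -37 / 9945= -0.00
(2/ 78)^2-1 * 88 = -133847/ 1521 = -88.00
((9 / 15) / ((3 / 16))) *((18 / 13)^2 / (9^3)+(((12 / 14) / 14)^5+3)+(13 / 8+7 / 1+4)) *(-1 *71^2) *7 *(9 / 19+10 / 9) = -146760345394716807574 / 52478049991185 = -2796604.40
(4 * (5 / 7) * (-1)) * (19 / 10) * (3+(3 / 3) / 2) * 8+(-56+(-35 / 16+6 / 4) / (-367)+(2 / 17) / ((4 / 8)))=-20739717 / 99824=-207.76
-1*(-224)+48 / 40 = 1126 / 5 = 225.20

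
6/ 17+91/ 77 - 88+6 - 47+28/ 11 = -23360/ 187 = -124.92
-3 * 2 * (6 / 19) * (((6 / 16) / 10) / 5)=-27 / 1900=-0.01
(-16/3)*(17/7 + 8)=-55.62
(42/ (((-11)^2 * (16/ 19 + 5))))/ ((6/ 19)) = 2527/ 13431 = 0.19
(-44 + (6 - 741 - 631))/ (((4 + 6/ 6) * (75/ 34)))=-3196/ 25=-127.84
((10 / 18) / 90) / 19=0.00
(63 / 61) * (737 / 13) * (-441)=-20476071 / 793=-25821.02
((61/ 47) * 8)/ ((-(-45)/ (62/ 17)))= 30256/ 35955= 0.84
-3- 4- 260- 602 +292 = -577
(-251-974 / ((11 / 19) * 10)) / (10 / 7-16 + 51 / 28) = 30744 / 935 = 32.88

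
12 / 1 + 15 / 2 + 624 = 1287 / 2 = 643.50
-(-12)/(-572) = -3/143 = -0.02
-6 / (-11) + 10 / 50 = 41 / 55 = 0.75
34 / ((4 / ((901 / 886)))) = 15317 / 1772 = 8.64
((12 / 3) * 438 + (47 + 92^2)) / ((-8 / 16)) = -20526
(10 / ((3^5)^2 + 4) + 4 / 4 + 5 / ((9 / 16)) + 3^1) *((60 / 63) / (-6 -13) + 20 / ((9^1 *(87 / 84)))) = 498286312120 / 18449161101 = 27.01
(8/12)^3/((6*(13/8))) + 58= 61106/1053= 58.03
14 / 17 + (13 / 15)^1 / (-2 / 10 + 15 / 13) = 5477 / 3162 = 1.73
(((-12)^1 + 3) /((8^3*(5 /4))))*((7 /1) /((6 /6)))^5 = -151263 /640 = -236.35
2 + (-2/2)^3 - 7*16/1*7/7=-111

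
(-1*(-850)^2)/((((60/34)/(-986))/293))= 354838968500/3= 118279656166.67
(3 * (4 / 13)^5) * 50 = 153600 / 371293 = 0.41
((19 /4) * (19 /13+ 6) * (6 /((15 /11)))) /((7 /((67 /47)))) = 1358291 /42770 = 31.76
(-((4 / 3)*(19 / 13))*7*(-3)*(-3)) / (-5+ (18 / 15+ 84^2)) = -7980 / 458393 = -0.02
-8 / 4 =-2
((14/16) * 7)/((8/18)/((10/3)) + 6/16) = 735/61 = 12.05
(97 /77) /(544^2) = 0.00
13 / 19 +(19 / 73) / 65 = 62046 / 90155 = 0.69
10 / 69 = 0.14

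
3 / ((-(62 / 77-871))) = 77 / 22335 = 0.00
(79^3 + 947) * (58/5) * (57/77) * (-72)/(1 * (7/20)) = -470337902208/539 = -872612063.47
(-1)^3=-1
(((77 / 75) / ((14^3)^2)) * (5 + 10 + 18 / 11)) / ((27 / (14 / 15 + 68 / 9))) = 11651 / 16336404000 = 0.00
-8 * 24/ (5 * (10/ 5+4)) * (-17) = 544/ 5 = 108.80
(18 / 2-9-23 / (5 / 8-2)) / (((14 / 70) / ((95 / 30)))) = 8740 / 33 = 264.85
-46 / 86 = -0.53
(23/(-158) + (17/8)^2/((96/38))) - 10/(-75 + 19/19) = 15956497/8979456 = 1.78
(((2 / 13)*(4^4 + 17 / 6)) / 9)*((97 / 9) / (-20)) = -150641 / 63180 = -2.38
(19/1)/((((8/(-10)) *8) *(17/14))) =-665/272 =-2.44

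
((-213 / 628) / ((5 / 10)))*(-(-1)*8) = -852 / 157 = -5.43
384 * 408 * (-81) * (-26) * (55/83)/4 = 54660595.66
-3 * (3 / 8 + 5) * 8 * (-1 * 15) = 1935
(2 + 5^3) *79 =10033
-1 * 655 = -655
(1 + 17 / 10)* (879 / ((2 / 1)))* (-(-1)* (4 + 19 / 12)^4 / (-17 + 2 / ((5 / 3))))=-5904278453 / 80896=-72986.04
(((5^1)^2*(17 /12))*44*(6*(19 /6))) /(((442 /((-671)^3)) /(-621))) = 12567556685570.19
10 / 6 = 5 / 3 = 1.67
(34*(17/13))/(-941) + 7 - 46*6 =-3291255/12233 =-269.05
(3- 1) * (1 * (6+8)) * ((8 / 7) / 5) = 32 / 5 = 6.40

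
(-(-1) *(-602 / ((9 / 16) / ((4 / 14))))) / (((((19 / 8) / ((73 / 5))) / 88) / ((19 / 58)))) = -70715392 / 1305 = -54188.04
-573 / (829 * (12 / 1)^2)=-191 / 39792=-0.00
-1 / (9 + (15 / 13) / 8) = -104 / 951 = -0.11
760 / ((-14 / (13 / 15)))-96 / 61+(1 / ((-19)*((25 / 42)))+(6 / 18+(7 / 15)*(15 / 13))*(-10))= -454263626 / 7910175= -57.43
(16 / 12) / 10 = 2 / 15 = 0.13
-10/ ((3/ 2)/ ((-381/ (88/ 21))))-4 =13247/ 22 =602.14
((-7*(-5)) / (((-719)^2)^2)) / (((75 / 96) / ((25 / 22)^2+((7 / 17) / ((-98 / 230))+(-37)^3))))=-0.00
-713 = -713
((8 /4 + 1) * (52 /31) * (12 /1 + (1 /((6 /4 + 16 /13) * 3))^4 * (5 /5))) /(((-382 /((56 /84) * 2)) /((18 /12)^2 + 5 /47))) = -284501636438344 /572810978106207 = -0.50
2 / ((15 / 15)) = 2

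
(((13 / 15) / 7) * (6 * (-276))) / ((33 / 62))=-385.21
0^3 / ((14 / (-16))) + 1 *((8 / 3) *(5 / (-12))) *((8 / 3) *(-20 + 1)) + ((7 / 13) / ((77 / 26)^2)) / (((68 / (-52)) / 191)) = 18400348 / 388773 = 47.33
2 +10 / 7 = 24 / 7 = 3.43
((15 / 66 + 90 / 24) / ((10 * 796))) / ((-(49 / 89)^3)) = -3524845 / 1177296736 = -0.00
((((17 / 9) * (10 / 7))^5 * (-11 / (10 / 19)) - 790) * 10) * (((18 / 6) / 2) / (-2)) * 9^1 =9378814997425 / 36756909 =255157.88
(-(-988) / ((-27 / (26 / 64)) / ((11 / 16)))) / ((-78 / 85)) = 230945 / 20736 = 11.14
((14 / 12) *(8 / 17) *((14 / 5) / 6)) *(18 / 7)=0.66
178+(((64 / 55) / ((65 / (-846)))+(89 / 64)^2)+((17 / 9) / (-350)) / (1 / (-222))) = 51042123283 / 307507200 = 165.99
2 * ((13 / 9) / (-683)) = -26 / 6147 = -0.00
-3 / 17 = -0.18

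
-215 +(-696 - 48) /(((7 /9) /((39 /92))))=-99901 /161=-620.50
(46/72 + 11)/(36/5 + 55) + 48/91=728053/1018836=0.71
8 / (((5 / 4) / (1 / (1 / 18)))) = 576 / 5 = 115.20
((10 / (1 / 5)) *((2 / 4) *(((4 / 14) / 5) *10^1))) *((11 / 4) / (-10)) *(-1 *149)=8195 / 14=585.36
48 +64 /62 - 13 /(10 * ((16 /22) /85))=-51041 /496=-102.91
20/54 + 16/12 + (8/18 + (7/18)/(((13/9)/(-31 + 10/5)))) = -3973/702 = -5.66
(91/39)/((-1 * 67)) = -7/201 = -0.03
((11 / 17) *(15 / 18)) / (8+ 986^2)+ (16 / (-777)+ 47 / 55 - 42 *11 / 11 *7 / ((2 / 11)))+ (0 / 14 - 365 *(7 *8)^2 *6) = -9703812258718904141 / 1412602689960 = -6869456.17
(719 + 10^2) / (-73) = -819 / 73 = -11.22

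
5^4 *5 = 3125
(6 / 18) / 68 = 1 / 204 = 0.00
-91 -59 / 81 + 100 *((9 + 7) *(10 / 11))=1214270 / 891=1362.82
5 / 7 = 0.71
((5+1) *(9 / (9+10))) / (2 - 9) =-54 / 133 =-0.41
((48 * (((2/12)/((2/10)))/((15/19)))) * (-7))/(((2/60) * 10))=-1064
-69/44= -1.57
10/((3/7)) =70/3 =23.33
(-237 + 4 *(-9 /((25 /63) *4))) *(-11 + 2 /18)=212072 /75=2827.63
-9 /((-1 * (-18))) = -1 /2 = -0.50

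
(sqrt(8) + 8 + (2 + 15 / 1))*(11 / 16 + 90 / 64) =67*sqrt(2) / 16 + 1675 / 32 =58.27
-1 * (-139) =139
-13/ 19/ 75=-13/ 1425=-0.01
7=7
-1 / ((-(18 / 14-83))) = -7 / 572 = -0.01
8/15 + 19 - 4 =233/15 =15.53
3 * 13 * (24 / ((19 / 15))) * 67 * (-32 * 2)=-60203520 / 19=-3168606.32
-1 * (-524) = 524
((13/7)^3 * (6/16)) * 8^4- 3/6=6748841/686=9837.96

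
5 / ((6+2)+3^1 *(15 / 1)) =5 / 53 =0.09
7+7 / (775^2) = 4204382 / 600625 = 7.00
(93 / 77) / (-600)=-31 / 15400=-0.00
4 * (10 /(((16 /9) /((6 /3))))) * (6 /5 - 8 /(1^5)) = -306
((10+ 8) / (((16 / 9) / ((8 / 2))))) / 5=81 / 10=8.10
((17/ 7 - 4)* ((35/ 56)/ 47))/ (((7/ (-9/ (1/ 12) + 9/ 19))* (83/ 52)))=1460745/ 7263662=0.20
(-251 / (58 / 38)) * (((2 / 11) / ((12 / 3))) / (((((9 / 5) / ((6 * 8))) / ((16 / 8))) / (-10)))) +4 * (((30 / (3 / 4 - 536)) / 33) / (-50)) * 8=3986.63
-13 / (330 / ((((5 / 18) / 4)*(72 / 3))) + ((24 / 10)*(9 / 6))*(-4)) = -65 / 918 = -0.07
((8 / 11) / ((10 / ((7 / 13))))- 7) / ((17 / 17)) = -4977 / 715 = -6.96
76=76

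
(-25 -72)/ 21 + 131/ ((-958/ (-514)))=660544/ 10059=65.67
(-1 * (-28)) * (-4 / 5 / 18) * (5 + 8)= -728 / 45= -16.18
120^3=1728000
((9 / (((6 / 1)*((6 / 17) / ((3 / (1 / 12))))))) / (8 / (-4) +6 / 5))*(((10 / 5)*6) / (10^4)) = -459 / 2000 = -0.23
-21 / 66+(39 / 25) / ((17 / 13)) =8179 / 9350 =0.87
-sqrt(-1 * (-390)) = -sqrt(390) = -19.75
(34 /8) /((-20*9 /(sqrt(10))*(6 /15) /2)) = -17*sqrt(10) /144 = -0.37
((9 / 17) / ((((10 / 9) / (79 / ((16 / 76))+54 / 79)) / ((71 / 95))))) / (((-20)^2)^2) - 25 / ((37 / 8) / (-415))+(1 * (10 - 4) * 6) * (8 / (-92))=311321560835745659 / 138975788800000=2240.11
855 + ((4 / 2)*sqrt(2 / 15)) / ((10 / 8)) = 8*sqrt(30) / 75 + 855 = 855.58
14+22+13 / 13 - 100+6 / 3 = -61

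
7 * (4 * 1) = 28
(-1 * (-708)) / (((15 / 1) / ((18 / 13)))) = 4248 / 65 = 65.35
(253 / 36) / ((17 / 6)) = 253 / 102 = 2.48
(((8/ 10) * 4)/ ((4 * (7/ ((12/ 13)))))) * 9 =432/ 455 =0.95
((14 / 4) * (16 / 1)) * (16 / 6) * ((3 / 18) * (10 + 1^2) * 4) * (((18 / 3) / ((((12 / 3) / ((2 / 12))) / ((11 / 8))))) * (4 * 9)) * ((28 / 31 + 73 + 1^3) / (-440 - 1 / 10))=-11654720 / 5053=-2306.50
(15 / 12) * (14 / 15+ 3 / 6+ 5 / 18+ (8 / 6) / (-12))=2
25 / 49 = 0.51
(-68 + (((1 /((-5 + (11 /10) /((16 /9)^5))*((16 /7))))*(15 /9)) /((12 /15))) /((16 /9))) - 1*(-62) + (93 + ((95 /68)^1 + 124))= 747482298623 /3520989748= 212.29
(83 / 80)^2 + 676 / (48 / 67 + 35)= 306354177 / 15315200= 20.00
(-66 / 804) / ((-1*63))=11 / 8442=0.00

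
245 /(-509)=-245 /509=-0.48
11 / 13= 0.85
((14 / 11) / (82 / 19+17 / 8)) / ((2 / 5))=5320 / 10769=0.49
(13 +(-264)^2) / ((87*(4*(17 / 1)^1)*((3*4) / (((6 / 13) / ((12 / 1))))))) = 69709 / 1845792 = 0.04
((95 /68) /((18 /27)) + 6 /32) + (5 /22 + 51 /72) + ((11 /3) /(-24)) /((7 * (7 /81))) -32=-12769787 /439824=-29.03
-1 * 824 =-824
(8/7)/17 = 8/119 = 0.07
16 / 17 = 0.94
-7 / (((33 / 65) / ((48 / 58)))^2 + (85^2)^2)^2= -511813120000 / 199234611145124012933301121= -0.00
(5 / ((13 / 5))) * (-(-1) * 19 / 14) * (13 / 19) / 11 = 25 / 154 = 0.16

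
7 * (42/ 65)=294/ 65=4.52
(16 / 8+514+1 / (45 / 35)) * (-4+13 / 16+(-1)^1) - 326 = -358561 / 144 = -2490.01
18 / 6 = 3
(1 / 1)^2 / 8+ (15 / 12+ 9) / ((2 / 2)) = 83 / 8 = 10.38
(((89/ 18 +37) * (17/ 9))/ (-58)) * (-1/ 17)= 0.08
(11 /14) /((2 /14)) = 11 /2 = 5.50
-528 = -528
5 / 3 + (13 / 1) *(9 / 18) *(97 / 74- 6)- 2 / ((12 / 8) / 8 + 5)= -1076027 / 36852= -29.20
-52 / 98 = -26 / 49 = -0.53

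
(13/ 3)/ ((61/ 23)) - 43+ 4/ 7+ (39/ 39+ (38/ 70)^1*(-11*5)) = -69.65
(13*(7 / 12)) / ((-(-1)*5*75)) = 91 / 4500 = 0.02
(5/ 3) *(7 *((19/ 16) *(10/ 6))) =3325/ 144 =23.09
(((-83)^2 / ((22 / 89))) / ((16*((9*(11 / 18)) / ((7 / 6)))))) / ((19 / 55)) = 21459235 / 20064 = 1069.54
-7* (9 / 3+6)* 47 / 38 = -2961 / 38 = -77.92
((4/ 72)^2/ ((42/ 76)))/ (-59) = -19/ 200718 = -0.00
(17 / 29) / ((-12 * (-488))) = 17 / 169824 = 0.00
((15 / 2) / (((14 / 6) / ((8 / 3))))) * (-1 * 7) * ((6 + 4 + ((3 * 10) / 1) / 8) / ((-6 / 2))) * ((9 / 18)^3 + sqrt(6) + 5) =275 * sqrt(6) + 11275 / 8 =2082.98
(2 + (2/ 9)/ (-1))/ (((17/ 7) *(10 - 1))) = 112/ 1377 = 0.08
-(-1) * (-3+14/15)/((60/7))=-217/900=-0.24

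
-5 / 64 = -0.08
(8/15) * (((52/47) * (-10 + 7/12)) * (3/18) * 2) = -11752/6345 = -1.85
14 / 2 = 7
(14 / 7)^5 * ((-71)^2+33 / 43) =6937472 / 43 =161336.56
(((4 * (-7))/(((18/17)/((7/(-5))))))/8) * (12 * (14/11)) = 11662/165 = 70.68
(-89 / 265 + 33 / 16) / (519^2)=7321 / 1142090640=0.00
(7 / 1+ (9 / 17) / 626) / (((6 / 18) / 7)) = 1564563 / 10642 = 147.02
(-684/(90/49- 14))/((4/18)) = 75411/298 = 253.06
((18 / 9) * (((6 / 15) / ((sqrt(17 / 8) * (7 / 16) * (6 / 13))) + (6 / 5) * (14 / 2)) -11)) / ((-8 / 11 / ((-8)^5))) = -1171456 / 5 + 37486592 * sqrt(34) / 1785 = -111836.01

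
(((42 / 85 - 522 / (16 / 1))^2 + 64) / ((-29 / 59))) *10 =-29911371659 / 1340960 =-22305.94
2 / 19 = 0.11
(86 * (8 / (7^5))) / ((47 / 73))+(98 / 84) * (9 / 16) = 18195677 / 25277728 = 0.72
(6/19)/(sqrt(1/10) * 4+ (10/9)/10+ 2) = 270/1157- 972 * sqrt(10)/21983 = 0.09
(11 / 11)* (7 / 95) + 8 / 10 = 83 / 95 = 0.87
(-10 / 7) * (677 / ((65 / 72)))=-1071.30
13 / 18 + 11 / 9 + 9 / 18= 22 / 9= 2.44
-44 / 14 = -22 / 7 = -3.14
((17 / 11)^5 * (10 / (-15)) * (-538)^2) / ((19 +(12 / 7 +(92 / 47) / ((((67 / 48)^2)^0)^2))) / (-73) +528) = -68306191160648 / 21187708509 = -3223.86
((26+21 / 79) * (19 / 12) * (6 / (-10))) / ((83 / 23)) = -2185 / 316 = -6.91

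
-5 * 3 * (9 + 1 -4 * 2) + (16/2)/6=-86/3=-28.67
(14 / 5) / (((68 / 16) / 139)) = 7784 / 85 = 91.58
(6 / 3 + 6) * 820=6560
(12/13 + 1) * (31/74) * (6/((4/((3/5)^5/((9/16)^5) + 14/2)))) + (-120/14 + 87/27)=651595117/136363500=4.78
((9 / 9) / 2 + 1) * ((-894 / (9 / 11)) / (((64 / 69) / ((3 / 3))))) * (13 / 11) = -133653 / 64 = -2088.33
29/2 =14.50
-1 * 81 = -81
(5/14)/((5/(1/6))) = 0.01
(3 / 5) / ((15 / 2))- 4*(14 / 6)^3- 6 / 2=-36271 / 675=-53.73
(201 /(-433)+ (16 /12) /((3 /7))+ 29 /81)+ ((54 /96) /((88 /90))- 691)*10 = -85200638551 /12345696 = -6901.24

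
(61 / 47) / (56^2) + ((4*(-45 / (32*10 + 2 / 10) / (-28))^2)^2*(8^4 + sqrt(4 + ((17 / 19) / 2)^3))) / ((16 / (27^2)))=1868347265625*sqrt(8527238) / 5831290082120803492864 + 109557545306172589 / 47449901984016233408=0.00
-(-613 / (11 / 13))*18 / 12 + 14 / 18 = 215317 / 198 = 1087.46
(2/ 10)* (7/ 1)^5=16807/ 5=3361.40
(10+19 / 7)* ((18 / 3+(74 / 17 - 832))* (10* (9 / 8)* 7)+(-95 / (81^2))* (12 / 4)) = -214103550875 / 260253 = -822674.67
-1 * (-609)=609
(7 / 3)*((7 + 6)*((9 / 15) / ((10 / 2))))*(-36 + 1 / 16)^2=1203475 / 256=4701.07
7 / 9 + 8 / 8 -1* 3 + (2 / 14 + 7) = 373 / 63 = 5.92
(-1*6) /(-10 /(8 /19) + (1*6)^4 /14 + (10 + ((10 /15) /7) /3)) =-1512 /19871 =-0.08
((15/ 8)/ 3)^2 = 25/ 64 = 0.39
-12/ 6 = -2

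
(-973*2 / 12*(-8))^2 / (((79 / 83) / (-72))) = -10058048896 / 79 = -127317074.63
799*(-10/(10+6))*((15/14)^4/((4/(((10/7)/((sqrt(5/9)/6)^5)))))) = -477699028875*sqrt(5)/134456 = -7944364.71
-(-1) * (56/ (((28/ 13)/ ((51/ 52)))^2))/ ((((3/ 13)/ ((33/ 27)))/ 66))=454597/ 112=4058.90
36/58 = 18/29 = 0.62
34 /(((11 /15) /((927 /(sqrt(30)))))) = 15759 * sqrt(30) /11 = 7846.87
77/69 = 1.12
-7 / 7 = -1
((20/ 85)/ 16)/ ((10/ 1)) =1/ 680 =0.00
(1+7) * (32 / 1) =256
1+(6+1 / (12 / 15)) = 33 / 4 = 8.25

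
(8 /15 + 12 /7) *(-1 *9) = -708 /35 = -20.23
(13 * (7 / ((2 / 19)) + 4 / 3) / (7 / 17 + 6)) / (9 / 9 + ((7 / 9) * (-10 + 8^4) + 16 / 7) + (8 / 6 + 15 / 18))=0.04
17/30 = 0.57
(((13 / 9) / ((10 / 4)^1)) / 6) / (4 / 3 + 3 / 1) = 1 / 45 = 0.02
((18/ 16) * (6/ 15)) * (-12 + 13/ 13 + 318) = 2763/ 20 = 138.15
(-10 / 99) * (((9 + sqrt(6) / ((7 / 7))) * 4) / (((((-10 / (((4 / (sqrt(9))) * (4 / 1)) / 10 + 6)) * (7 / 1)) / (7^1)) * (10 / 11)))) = 196 * sqrt(6) / 675 + 196 / 75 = 3.32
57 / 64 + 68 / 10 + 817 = 824.69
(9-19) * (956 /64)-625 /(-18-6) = -370 /3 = -123.33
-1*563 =-563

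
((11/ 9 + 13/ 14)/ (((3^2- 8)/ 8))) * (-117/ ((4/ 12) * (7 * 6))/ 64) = -3523/ 1568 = -2.25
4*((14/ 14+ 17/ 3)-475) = -5620/ 3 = -1873.33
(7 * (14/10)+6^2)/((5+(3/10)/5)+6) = 2290/553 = 4.14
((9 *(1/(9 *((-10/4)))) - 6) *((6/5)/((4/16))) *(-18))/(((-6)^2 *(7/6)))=2304/175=13.17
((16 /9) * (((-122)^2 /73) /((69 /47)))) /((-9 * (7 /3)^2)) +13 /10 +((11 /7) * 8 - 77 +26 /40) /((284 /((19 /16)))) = -808599001673 /201873288960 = -4.01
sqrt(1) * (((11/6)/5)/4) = 11/120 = 0.09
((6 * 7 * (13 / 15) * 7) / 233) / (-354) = -637 / 206205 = -0.00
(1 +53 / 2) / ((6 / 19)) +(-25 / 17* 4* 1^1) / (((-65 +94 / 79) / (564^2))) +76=29486.84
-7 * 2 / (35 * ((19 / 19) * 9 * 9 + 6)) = -2 / 435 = -0.00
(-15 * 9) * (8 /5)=-216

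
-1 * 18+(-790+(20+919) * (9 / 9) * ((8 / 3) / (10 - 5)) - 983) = -6451 / 5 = -1290.20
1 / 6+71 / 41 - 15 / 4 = -911 / 492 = -1.85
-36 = -36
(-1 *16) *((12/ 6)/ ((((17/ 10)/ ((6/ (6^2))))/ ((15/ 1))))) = -800/ 17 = -47.06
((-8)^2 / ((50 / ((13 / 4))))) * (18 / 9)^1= 8.32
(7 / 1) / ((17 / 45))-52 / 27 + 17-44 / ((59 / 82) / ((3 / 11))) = 458360 / 27081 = 16.93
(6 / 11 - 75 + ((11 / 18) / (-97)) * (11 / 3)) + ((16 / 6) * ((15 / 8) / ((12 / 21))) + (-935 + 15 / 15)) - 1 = -115319851 / 115236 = -1000.73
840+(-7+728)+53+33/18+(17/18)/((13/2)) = 378139/234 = 1615.98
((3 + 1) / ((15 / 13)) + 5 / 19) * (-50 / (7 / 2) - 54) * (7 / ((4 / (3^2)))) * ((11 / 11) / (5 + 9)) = -762171 / 2660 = -286.53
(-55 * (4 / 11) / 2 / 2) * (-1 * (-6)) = -30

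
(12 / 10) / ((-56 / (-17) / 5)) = 51 / 28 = 1.82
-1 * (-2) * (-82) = -164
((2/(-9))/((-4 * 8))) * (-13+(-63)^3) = -62515/36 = -1736.53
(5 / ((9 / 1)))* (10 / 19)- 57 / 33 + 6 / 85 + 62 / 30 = 22460 / 31977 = 0.70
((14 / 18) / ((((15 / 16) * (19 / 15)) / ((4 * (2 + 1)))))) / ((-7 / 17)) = -1088 / 57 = -19.09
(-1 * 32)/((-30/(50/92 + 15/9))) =488/207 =2.36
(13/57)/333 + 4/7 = 76015/132867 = 0.57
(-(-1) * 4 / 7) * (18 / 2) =5.14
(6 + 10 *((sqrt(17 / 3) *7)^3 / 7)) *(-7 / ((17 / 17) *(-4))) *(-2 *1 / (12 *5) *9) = -5831 *sqrt(51) / 12 - 63 / 20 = -3473.29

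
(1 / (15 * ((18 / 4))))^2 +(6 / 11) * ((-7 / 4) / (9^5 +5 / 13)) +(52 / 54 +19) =6144384291371 / 307786059900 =19.96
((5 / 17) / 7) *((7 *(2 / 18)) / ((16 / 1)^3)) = 5 / 626688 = 0.00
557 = 557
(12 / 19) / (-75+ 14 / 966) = -414 / 49153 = -0.01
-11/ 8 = -1.38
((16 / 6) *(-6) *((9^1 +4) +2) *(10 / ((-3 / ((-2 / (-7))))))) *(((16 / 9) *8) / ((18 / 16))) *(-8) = -13107200 / 567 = -23116.75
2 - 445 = -443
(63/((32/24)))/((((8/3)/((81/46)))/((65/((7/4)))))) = 426465/368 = 1158.87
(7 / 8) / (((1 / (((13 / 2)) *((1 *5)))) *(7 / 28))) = 455 / 4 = 113.75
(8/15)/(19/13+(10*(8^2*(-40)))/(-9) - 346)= 312/1462445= 0.00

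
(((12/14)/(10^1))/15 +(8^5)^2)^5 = 1427247692743937823795402000000000000000000000.00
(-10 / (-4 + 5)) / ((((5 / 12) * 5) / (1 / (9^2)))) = -8 / 135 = -0.06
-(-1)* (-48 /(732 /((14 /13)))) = -56 /793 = -0.07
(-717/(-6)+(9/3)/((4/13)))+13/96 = 12421/96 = 129.39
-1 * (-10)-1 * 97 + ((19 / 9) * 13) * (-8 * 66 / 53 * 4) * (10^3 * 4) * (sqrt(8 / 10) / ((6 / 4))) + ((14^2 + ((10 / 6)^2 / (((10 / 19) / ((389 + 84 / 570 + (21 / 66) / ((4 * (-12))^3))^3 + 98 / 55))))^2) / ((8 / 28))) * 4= 3706829613591726324028662102491025698666938130670292885983731788087 / 2737081904181657164811695081735610553828638720000-556441600 * sqrt(5) / 477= 1354299850479946927.74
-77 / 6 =-12.83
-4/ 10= -2/ 5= -0.40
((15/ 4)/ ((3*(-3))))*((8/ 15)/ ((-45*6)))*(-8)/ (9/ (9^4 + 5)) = -52528/ 10935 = -4.80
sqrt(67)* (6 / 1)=6* sqrt(67)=49.11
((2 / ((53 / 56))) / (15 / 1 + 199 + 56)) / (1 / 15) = 56 / 477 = 0.12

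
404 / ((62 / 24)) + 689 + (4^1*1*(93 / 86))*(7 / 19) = 21451481 / 25327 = 846.98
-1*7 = -7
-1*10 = -10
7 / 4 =1.75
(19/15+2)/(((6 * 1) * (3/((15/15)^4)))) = 49/270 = 0.18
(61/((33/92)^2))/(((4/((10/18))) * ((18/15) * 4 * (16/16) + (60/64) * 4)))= 12907600/1675971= 7.70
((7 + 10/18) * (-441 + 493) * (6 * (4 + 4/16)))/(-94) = -15028/141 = -106.58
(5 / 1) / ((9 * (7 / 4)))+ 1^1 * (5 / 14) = 85 / 126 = 0.67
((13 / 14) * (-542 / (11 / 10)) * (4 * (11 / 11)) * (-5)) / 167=704600 / 12859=54.79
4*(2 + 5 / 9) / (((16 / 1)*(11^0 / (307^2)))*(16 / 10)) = 37634.15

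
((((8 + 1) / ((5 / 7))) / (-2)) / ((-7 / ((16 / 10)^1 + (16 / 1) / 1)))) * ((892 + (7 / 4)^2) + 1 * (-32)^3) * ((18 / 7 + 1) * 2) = -3606195.21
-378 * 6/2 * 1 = -1134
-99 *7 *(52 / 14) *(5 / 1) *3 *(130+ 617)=-28841670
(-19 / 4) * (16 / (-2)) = 38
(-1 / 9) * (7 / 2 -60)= 113 / 18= 6.28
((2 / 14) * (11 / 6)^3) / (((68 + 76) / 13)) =17303 / 217728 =0.08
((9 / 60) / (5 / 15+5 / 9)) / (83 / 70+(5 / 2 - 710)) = -189 / 791072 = -0.00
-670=-670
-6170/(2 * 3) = -3085/3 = -1028.33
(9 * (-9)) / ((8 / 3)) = -243 / 8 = -30.38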